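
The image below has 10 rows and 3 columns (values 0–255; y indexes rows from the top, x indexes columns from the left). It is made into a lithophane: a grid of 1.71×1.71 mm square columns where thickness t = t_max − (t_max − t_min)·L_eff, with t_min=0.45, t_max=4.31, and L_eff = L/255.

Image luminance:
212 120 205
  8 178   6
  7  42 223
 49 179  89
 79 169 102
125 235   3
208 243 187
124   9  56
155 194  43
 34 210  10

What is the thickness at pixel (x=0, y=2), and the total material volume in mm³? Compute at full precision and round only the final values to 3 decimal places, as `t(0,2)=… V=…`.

t(0,2)=4.204 V=222.989

span = t_max - t_min = 4.31 - 0.45 = 3.860
L(0,2) = 7, L_eff = 7/255 = 0.027451
t(0,2) = 4.31 - 3.860·0.027451 = 4.204
Σt over all 10·3 pixels = 324101/4250 ≈ 76.2590588
V = pitch²·Σt = 1.71²·324101/4250 = 222.989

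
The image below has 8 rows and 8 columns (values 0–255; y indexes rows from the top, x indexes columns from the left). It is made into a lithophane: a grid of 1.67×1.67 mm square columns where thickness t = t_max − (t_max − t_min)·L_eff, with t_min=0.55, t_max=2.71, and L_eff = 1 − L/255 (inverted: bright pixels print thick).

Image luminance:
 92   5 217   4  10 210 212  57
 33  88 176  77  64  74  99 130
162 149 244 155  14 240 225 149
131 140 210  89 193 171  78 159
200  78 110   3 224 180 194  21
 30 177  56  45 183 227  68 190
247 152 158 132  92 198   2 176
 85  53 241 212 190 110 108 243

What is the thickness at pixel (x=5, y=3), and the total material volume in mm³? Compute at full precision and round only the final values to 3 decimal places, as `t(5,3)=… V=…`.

t(5,3)=1.998 V=297.600

span = t_max - t_min = 2.71 - 0.55 = 2.160
L(5,3) = 171, L_eff = 1 - 171/255 = 0.329412 (inverted)
t(5,3) = 2.71 - 2.160·0.329412 = 1.998
Σt over all 8·8 pixels = 226756/2125 ≈ 106.7087059
V = pitch²·Σt = 1.67²·226756/2125 = 297.600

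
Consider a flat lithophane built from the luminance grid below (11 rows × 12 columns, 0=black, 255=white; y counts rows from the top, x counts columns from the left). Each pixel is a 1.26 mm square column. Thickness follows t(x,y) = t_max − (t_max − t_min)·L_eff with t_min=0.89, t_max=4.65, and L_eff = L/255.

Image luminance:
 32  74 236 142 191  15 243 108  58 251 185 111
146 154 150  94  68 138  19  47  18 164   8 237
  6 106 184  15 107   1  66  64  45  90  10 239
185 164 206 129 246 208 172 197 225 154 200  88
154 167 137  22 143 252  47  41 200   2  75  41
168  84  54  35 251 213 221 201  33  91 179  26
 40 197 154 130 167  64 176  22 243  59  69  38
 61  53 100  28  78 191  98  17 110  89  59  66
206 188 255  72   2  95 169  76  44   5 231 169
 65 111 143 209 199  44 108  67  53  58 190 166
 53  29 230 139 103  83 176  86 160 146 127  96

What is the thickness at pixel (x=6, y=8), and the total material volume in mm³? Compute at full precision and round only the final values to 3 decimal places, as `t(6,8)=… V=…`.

t(6,8)=2.158 V=611.742

span = t_max - t_min = 4.65 - 0.89 = 3.760
L(6,8) = 169, L_eff = 169/255 = 0.662745
t(6,8) = 4.65 - 3.760·0.662745 = 2.158
Σt over all 11·12 pixels = 163763/425 ≈ 385.3247059
V = pitch²·Σt = 1.26²·163763/425 = 611.742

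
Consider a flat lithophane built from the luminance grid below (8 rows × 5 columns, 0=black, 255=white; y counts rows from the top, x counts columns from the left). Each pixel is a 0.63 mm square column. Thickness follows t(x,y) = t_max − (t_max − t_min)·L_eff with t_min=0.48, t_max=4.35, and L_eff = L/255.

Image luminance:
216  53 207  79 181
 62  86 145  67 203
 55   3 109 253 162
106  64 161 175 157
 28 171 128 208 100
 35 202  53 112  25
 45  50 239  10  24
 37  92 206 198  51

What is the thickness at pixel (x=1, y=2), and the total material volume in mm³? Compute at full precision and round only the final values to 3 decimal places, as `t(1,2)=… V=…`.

t(1,2)=4.304 V=41.605

span = t_max - t_min = 4.35 - 0.48 = 3.870
L(1,2) = 3, L_eff = 3/255 = 0.011765
t(1,2) = 4.35 - 3.870·0.011765 = 4.304
Σt over all 8·5 pixels = 445509/4250 ≈ 104.8256471
V = pitch²·Σt = 0.63²·445509/4250 = 41.605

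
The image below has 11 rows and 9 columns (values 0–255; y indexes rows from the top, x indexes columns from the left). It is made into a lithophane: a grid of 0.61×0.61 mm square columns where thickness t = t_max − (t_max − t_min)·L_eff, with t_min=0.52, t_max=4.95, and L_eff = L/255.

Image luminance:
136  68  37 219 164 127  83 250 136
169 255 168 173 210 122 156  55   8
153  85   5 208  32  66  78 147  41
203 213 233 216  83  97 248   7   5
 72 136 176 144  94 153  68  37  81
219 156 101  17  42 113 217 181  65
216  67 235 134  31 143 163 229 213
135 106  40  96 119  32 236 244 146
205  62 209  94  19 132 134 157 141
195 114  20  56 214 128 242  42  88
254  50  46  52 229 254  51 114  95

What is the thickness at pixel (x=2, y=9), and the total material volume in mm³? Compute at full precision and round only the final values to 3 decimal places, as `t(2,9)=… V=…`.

t(2,9)=4.603 V=100.186

span = t_max - t_min = 4.95 - 0.52 = 4.430
L(2,9) = 20, L_eff = 20/255 = 0.078431
t(2,9) = 4.95 - 4.430·0.078431 = 4.603
Σt over all 11·9 pixels = 1373149/5100 ≈ 269.2449020
V = pitch²·Σt = 0.61²·1373149/5100 = 100.186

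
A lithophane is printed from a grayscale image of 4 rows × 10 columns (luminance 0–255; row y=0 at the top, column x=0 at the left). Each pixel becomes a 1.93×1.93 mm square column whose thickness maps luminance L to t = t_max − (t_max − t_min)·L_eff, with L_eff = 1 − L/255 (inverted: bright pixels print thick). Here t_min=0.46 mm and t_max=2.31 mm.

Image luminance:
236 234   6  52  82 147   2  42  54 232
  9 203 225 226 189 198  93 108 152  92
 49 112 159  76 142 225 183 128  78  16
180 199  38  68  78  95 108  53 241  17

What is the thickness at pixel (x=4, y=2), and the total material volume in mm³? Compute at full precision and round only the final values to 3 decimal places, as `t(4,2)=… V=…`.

t(4,2)=1.490 V=198.982

span = t_max - t_min = 2.31 - 0.46 = 1.850
L(4,2) = 142, L_eff = 1 - 142/255 = 0.443137 (inverted)
t(4,2) = 2.31 - 1.850·0.443137 = 1.490
Σt over all 4·10 pixels = 90813/1700 ≈ 53.4194118
V = pitch²·Σt = 1.93²·90813/1700 = 198.982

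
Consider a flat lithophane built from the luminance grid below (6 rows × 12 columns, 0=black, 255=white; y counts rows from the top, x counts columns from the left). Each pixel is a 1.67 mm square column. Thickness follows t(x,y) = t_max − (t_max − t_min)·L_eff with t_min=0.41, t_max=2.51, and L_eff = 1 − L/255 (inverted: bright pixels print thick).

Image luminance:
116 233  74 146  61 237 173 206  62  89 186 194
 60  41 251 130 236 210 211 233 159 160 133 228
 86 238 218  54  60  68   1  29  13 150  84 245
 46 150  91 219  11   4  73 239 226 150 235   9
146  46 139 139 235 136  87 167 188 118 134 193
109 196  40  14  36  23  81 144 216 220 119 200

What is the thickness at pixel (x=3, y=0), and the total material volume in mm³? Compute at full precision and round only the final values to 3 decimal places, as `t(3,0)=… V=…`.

t(3,0)=1.612 V=304.056

span = t_max - t_min = 2.51 - 0.41 = 2.100
L(3,0) = 146, L_eff = 1 - 146/255 = 0.427451 (inverted)
t(3,0) = 2.51 - 2.100·0.427451 = 1.612
Σt over all 6·12 pixels = 9267/85 ≈ 109.0235294
V = pitch²·Σt = 1.67²·9267/85 = 304.056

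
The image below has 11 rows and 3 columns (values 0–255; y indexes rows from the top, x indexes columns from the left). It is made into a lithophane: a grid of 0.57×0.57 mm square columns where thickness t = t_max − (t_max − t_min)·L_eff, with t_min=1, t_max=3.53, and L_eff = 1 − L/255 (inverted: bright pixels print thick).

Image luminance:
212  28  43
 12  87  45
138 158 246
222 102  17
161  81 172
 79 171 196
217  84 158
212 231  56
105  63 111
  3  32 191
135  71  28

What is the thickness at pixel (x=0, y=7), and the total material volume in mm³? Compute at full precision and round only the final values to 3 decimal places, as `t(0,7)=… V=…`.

span = t_max - t_min = 3.53 - 1 = 2.530
L(0,7) = 212, L_eff = 1 - 212/255 = 0.168627 (inverted)
t(0,7) = 3.53 - 2.530·0.168627 = 3.103
Σt over all 11·3 pixels = 606617/8500 ≈ 71.3667059
V = pitch²·Σt = 0.57²·606617/8500 = 23.187

t(0,7)=3.103 V=23.187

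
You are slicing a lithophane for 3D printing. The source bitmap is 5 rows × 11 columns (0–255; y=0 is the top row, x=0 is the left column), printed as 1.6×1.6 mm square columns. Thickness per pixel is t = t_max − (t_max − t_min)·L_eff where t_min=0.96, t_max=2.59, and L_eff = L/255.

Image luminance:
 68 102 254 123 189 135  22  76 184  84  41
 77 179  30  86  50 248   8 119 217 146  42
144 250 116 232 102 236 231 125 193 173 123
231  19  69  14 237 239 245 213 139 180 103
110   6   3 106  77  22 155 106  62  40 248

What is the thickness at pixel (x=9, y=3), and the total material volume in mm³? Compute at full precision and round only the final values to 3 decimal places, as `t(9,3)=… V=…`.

span = t_max - t_min = 2.59 - 0.96 = 1.630
L(9,3) = 180, L_eff = 180/255 = 0.705882
t(9,3) = 2.59 - 1.630·0.705882 = 1.439
Σt over all 5·11 pixels = 207229/2125 ≈ 97.5195294
V = pitch²·Σt = 1.6²·207229/2125 = 249.650

t(9,3)=1.439 V=249.650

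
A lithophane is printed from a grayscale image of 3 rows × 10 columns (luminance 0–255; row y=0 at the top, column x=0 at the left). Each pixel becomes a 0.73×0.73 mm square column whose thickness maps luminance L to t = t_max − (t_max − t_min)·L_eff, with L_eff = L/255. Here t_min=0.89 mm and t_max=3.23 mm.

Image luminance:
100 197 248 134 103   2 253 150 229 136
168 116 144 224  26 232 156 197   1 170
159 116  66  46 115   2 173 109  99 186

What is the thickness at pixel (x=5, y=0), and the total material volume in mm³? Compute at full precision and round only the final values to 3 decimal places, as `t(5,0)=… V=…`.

t(5,0)=3.212 V=31.799

span = t_max - t_min = 3.23 - 0.89 = 2.340
L(5,0) = 2, L_eff = 2/255 = 0.007843
t(5,0) = 3.23 - 2.340·0.007843 = 3.212
Σt over all 3·10 pixels = 126801/2125 ≈ 59.6710588
V = pitch²·Σt = 0.73²·126801/2125 = 31.799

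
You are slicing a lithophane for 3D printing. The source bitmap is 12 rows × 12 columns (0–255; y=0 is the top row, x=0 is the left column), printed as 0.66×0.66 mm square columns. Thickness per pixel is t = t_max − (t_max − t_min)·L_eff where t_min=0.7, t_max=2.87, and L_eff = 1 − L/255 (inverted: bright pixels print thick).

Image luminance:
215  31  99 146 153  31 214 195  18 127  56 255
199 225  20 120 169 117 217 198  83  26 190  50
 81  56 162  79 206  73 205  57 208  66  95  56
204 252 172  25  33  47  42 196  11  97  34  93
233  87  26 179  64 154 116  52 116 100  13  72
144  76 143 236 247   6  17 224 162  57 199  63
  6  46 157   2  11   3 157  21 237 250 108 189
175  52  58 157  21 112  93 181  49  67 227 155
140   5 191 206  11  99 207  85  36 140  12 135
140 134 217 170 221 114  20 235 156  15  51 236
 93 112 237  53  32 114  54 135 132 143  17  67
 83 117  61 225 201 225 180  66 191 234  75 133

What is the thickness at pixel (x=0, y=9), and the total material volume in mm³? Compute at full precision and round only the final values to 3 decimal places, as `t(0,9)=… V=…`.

span = t_max - t_min = 2.87 - 0.7 = 2.170
L(0,9) = 140, L_eff = 1 - 140/255 = 0.450980 (inverted)
t(0,9) = 2.87 - 2.170·0.450980 = 1.891
Σt over all 12·12 pixels = 104251/425 ≈ 245.2964706
V = pitch²·Σt = 0.66²·104251/425 = 106.851

t(0,9)=1.891 V=106.851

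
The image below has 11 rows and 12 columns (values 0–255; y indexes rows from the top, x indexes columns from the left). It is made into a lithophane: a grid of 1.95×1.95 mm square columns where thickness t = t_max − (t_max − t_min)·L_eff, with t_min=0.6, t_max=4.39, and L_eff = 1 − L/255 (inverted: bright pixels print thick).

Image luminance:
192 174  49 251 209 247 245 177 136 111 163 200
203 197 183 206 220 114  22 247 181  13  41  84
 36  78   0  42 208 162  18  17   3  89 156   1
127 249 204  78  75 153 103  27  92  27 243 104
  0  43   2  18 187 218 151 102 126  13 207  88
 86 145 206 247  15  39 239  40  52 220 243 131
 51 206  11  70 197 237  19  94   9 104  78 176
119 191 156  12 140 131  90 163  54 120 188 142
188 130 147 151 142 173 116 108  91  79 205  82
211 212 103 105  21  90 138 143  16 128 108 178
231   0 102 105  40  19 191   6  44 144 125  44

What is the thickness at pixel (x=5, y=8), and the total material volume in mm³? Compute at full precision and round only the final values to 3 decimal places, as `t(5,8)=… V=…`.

t(5,8)=3.171 V=1196.874

span = t_max - t_min = 4.39 - 0.6 = 3.790
L(5,8) = 173, L_eff = 1 - 173/255 = 0.321569 (inverted)
t(5,8) = 4.39 - 3.790·0.321569 = 3.171
Σt over all 11·12 pixels = 2675457/8500 ≈ 314.7596471
V = pitch²·Σt = 1.95²·2675457/8500 = 1196.874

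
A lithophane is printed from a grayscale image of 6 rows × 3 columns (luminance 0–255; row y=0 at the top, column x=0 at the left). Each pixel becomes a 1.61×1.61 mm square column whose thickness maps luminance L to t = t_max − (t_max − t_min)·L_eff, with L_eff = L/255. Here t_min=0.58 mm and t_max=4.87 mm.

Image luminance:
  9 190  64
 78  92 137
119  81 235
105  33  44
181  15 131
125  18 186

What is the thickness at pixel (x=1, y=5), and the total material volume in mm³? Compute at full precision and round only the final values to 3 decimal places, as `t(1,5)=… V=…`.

t(1,5)=4.567 V=146.853

span = t_max - t_min = 4.87 - 0.58 = 4.290
L(1,5) = 18, L_eff = 18/255 = 0.070588
t(1,5) = 4.87 - 4.290·0.070588 = 4.567
Σt over all 6·3 pixels = 481561/8500 ≈ 56.6542353
V = pitch²·Σt = 1.61²·481561/8500 = 146.853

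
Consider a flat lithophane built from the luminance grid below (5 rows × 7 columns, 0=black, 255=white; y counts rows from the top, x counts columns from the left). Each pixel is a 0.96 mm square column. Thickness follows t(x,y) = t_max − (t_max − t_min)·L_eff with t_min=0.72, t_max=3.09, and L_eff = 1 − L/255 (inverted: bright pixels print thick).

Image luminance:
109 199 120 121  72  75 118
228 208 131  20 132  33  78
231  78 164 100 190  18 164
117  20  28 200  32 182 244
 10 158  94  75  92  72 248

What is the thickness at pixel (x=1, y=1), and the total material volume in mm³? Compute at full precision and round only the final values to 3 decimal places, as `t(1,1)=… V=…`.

span = t_max - t_min = 3.09 - 0.72 = 2.370
L(1,1) = 208, L_eff = 1 - 208/255 = 0.184314 (inverted)
t(1,1) = 3.09 - 2.370·0.184314 = 2.653
Σt over all 5·7 pixels = 542919/8500 ≈ 63.8728235
V = pitch²·Σt = 0.96²·542919/8500 = 58.865

t(1,1)=2.653 V=58.865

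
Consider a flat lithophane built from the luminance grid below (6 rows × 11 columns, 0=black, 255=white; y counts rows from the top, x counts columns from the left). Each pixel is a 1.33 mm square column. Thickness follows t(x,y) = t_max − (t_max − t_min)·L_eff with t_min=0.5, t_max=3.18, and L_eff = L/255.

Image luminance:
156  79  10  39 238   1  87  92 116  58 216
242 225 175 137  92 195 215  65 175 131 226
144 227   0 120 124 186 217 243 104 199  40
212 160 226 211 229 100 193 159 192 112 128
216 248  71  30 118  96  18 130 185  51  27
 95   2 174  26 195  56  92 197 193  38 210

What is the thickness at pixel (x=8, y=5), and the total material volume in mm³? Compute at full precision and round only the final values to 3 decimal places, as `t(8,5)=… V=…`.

span = t_max - t_min = 3.18 - 0.5 = 2.680
L(8,5) = 193, L_eff = 193/255 = 0.756863
t(8,5) = 3.18 - 2.680·0.756863 = 1.152
Σt over all 6·11 pixels = 245799/2125 ≈ 115.6701176
V = pitch²·Σt = 1.33²·245799/2125 = 204.609

t(8,5)=1.152 V=204.609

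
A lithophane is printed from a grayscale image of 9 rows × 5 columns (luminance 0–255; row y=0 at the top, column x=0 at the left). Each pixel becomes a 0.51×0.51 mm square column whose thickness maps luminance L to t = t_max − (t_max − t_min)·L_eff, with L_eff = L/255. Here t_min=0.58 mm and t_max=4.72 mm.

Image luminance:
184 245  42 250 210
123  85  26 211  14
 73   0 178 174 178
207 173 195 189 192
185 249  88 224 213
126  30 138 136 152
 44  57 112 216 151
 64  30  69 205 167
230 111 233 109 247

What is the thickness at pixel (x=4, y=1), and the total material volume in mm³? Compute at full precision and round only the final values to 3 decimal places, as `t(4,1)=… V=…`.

t(4,1)=4.493 V=27.649

span = t_max - t_min = 4.72 - 0.58 = 4.140
L(4,1) = 14, L_eff = 14/255 = 0.054902
t(4,1) = 4.72 - 4.140·0.054902 = 4.493
Σt over all 9·5 pixels = 90357/850 ≈ 106.3023529
V = pitch²·Σt = 0.51²·90357/850 = 27.649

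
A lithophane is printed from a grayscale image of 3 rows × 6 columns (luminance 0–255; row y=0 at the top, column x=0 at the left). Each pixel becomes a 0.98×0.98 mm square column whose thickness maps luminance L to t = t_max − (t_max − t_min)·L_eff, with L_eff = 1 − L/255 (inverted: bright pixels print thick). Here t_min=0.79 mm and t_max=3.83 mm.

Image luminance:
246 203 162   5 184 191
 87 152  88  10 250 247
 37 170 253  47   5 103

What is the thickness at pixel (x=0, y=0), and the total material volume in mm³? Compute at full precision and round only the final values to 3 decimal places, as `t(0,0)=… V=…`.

t(0,0)=3.723 V=41.594

span = t_max - t_min = 3.83 - 0.79 = 3.040
L(0,0) = 246, L_eff = 1 - 246/255 = 0.035294 (inverted)
t(0,0) = 3.83 - 3.040·0.035294 = 3.723
Σt over all 3·6 pixels = 110437/2550 ≈ 43.3086275
V = pitch²·Σt = 0.98²·110437/2550 = 41.594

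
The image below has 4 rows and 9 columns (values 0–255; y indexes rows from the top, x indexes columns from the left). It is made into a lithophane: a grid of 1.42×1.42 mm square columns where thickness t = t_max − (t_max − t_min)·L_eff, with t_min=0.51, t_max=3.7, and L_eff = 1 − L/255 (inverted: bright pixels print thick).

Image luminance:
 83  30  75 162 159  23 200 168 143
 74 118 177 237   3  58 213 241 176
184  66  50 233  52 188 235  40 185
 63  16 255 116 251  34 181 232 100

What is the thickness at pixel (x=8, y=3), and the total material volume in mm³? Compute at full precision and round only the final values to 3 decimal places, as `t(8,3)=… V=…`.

t(8,3)=1.761 V=158.630

span = t_max - t_min = 3.7 - 0.51 = 3.190
L(8,3) = 100, L_eff = 1 - 100/255 = 0.607843 (inverted)
t(8,3) = 3.7 - 3.190·0.607843 = 1.761
Σt over all 4·9 pixels = 668693/8500 ≈ 78.6697647
V = pitch²·Σt = 1.42²·668693/8500 = 158.630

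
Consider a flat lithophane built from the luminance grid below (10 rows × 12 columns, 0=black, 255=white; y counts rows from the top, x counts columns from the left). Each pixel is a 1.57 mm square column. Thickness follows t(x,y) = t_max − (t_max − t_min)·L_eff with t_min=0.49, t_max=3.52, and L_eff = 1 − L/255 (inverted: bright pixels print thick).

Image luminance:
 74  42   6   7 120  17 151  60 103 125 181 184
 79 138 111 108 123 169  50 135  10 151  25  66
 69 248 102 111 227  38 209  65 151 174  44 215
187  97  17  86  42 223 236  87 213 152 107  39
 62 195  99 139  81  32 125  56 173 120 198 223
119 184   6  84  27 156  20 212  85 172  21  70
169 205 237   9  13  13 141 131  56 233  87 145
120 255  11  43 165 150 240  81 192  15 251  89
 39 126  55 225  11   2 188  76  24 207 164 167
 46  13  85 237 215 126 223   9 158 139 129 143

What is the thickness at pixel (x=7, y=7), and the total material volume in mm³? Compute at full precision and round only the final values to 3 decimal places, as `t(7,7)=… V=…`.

span = t_max - t_min = 3.52 - 0.49 = 3.030
L(7,7) = 81, L_eff = 1 - 81/255 = 0.682353 (inverted)
t(7,7) = 3.52 - 3.030·0.682353 = 1.452
Σt over all 10·12 pixels = 1902791/8500 ≈ 223.8577647
V = pitch²·Σt = 1.57²·1902791/8500 = 551.787

t(7,7)=1.452 V=551.787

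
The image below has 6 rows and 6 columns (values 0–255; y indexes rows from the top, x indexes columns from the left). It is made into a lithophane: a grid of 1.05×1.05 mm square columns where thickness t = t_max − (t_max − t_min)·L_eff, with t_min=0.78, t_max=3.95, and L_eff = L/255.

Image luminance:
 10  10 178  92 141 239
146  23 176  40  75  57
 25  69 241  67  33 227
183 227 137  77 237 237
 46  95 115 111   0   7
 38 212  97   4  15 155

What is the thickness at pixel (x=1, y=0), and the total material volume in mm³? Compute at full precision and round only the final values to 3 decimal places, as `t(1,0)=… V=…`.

span = t_max - t_min = 3.95 - 0.78 = 3.170
L(1,0) = 10, L_eff = 10/255 = 0.039216
t(1,0) = 3.95 - 3.170·0.039216 = 3.826
Σt over all 6·6 pixels = 70829/750 ≈ 94.4386667
V = pitch²·Σt = 1.05²·70829/750 = 104.119

t(1,0)=3.826 V=104.119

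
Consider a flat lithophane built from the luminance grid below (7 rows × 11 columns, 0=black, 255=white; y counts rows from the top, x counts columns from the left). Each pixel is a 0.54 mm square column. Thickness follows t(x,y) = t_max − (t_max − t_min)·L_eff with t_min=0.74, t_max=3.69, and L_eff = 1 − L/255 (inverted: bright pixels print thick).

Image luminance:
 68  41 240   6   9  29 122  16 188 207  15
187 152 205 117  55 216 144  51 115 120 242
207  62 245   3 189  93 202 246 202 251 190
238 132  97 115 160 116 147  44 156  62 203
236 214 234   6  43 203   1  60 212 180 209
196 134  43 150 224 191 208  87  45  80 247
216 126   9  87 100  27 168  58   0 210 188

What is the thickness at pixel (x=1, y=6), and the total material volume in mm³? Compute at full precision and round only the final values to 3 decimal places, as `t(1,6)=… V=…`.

span = t_max - t_min = 3.69 - 0.74 = 2.950
L(1,6) = 126, L_eff = 1 - 126/255 = 0.505882 (inverted)
t(1,6) = 3.69 - 2.950·0.505882 = 2.198
Σt over all 7·11 pixels = 898121/5100 ≈ 176.1021569
V = pitch²·Σt = 0.54²·898121/5100 = 51.351

t(1,6)=2.198 V=51.351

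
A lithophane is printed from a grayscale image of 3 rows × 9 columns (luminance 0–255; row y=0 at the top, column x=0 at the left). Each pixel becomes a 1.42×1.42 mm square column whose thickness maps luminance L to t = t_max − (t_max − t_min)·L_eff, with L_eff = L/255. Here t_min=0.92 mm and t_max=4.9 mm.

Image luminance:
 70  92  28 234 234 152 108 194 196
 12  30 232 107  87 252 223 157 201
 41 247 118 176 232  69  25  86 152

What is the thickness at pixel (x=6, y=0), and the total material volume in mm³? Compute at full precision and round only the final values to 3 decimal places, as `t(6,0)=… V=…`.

span = t_max - t_min = 4.9 - 0.92 = 3.980
L(6,0) = 108, L_eff = 108/255 = 0.423529
t(6,0) = 4.9 - 3.980·0.423529 = 3.214
Σt over all 3·9 pixels = 93958/1275 ≈ 73.6925490
V = pitch²·Σt = 1.42²·93958/1275 = 148.594

t(6,0)=3.214 V=148.594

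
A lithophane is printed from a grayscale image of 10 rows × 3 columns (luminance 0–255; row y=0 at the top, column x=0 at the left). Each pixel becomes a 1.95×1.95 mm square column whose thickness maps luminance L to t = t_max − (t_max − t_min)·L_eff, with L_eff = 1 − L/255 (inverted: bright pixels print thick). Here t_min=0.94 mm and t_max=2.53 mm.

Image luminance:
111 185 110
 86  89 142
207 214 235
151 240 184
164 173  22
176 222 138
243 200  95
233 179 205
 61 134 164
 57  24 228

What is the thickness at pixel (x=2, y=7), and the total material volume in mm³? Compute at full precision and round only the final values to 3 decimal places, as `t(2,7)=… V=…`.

span = t_max - t_min = 2.53 - 0.94 = 1.590
L(2,7) = 205, L_eff = 1 - 205/255 = 0.196078 (inverted)
t(2,7) = 2.53 - 1.590·0.196078 = 2.218
Σt over all 10·3 pixels = 121829/2125 ≈ 57.3312941
V = pitch²·Σt = 1.95²·121829/2125 = 218.002

t(2,7)=2.218 V=218.002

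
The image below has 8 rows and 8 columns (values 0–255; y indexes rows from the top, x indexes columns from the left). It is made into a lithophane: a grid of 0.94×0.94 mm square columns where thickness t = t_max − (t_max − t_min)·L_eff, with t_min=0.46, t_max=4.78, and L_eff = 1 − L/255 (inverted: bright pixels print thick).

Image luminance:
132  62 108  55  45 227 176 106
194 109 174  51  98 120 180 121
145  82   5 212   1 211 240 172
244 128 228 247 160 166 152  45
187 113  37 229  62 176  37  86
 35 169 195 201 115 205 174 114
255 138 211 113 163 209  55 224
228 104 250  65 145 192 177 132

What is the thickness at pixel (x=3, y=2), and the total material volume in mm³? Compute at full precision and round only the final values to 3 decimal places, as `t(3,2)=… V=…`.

span = t_max - t_min = 4.78 - 0.46 = 4.320
L(3,2) = 212, L_eff = 1 - 212/255 = 0.168627 (inverted)
t(3,2) = 4.78 - 4.320·0.168627 = 4.052
Σt over all 8·8 pixels = 393472/2125 ≈ 185.1632941
V = pitch²·Σt = 0.94²·393472/2125 = 163.610

t(3,2)=4.052 V=163.610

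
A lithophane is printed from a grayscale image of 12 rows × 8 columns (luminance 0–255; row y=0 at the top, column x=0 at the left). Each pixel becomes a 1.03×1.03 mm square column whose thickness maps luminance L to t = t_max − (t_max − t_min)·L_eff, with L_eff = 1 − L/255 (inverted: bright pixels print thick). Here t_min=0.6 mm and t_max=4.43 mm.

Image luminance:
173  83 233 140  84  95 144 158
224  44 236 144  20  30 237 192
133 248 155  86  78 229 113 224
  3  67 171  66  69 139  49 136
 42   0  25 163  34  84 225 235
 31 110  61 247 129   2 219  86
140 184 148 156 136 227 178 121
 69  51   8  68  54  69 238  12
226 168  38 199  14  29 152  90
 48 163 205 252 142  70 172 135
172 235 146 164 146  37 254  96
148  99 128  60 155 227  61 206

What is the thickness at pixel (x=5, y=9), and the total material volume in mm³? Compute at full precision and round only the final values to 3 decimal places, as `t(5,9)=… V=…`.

t(5,9)=1.651 V=255.379

span = t_max - t_min = 4.43 - 0.6 = 3.830
L(5,9) = 70, L_eff = 1 - 70/255 = 0.725490 (inverted)
t(5,9) = 4.43 - 3.830·0.725490 = 1.651
Σt over all 12·8 pixels = 511528/2125 ≈ 240.7190588
V = pitch²·Σt = 1.03²·511528/2125 = 255.379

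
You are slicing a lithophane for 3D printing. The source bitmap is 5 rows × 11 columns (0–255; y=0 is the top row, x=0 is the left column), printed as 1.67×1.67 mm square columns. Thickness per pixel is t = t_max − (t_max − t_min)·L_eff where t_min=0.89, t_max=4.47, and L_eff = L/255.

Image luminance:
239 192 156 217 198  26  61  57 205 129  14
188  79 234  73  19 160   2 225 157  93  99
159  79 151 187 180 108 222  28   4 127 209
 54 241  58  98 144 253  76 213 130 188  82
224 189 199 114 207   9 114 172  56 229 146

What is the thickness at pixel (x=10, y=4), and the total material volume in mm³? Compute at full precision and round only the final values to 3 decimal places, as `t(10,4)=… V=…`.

span = t_max - t_min = 4.47 - 0.89 = 3.580
L(10,4) = 146, L_eff = 146/255 = 0.572549
t(10,4) = 4.47 - 3.580·0.572549 = 2.420
Σt over all 5·11 pixels = 1197947/8500 ≈ 140.9349412
V = pitch²·Σt = 1.67²·1197947/8500 = 393.053

t(10,4)=2.420 V=393.053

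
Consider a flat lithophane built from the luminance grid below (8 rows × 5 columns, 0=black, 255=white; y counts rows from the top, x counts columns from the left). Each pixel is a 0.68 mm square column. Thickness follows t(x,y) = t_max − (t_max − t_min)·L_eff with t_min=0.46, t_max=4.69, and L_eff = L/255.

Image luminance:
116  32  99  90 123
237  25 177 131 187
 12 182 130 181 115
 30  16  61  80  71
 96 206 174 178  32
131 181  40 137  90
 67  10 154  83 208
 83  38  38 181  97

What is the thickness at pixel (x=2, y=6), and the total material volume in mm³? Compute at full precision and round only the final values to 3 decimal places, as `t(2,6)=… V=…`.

t(2,6)=2.135 V=53.618

span = t_max - t_min = 4.69 - 0.46 = 4.230
L(2,6) = 154, L_eff = 154/255 = 0.603922
t(2,6) = 4.69 - 4.230·0.603922 = 2.135
Σt over all 8·5 pixels = 985621/8500 ≈ 115.9554118
V = pitch²·Σt = 0.68²·985621/8500 = 53.618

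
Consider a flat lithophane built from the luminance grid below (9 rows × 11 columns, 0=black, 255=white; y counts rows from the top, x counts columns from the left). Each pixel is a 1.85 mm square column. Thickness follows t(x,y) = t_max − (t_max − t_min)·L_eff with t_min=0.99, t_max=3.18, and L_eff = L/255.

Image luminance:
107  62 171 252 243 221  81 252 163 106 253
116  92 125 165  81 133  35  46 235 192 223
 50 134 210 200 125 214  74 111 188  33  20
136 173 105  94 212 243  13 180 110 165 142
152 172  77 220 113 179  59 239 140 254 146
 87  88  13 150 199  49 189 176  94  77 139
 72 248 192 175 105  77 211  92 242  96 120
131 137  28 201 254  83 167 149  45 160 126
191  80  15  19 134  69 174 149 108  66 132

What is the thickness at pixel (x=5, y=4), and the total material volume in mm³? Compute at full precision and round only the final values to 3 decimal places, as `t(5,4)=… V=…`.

t(5,4)=1.643 V=679.311

span = t_max - t_min = 3.18 - 0.99 = 2.190
L(5,4) = 179, L_eff = 179/255 = 0.701961
t(5,4) = 3.18 - 2.190·0.701961 = 1.643
Σt over all 9·11 pixels = 421778/2125 ≈ 198.4837647
V = pitch²·Σt = 1.85²·421778/2125 = 679.311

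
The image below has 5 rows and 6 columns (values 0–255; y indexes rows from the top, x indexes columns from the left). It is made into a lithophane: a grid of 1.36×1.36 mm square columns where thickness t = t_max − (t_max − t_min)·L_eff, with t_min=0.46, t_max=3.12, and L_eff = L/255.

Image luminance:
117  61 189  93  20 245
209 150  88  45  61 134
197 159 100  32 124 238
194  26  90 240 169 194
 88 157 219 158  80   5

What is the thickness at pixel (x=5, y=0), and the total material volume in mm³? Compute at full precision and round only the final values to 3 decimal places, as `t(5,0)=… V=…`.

span = t_max - t_min = 3.12 - 0.46 = 2.660
L(5,0) = 245, L_eff = 245/255 = 0.960784
t(5,0) = 3.12 - 2.660·0.960784 = 0.564
Σt over all 5·6 pixels = 112849/2125 ≈ 53.1054118
V = pitch²·Σt = 1.36²·112849/2125 = 98.224

t(5,0)=0.564 V=98.224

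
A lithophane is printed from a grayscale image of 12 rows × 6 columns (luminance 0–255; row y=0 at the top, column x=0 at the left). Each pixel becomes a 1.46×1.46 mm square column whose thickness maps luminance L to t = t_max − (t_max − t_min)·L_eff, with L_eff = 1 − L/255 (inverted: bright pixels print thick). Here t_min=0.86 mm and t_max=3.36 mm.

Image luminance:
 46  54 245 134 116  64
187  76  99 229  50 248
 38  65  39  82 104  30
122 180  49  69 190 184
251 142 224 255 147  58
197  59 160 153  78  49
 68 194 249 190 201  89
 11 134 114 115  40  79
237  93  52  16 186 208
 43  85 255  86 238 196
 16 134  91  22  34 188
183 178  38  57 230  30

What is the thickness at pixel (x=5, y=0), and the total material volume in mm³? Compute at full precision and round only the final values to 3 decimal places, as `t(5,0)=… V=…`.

span = t_max - t_min = 3.36 - 0.86 = 2.500
L(5,0) = 64, L_eff = 1 - 64/255 = 0.749020 (inverted)
t(5,0) = 3.36 - 2.500·0.749020 = 1.487
Σt over all 12·6 pixels = 126407/850 ≈ 148.7141176
V = pitch²·Σt = 1.46²·126407/850 = 316.999

t(5,0)=1.487 V=316.999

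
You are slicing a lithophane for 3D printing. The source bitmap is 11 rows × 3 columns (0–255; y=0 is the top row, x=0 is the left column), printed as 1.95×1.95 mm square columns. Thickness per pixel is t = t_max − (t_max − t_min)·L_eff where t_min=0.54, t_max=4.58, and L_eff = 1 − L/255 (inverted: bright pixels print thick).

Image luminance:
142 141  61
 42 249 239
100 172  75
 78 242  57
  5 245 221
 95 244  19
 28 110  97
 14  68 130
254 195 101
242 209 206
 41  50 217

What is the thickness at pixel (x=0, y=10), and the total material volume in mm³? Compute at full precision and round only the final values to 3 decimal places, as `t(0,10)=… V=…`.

span = t_max - t_min = 4.58 - 0.54 = 4.040
L(0,10) = 41, L_eff = 1 - 41/255 = 0.839216 (inverted)
t(0,10) = 4.58 - 4.040·0.839216 = 1.190
Σt over all 11·3 pixels = 371261/4250 ≈ 87.3555294
V = pitch²·Σt = 1.95²·371261/4250 = 332.169

t(0,10)=1.190 V=332.169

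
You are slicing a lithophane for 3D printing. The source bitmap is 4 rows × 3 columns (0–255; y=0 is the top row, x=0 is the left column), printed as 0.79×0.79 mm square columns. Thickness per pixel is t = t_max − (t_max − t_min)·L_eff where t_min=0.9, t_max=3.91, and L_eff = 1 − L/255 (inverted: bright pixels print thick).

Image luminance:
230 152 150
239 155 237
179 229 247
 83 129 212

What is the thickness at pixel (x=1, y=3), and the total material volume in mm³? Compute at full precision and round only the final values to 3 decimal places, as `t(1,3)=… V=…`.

t(1,3)=2.423 V=23.257

span = t_max - t_min = 3.91 - 0.9 = 3.010
L(1,3) = 129, L_eff = 1 - 129/255 = 0.494118 (inverted)
t(1,3) = 3.91 - 3.010·0.494118 = 2.423
Σt over all 4·3 pixels = 475121/12750 ≈ 37.2643922
V = pitch²·Σt = 0.79²·475121/12750 = 23.257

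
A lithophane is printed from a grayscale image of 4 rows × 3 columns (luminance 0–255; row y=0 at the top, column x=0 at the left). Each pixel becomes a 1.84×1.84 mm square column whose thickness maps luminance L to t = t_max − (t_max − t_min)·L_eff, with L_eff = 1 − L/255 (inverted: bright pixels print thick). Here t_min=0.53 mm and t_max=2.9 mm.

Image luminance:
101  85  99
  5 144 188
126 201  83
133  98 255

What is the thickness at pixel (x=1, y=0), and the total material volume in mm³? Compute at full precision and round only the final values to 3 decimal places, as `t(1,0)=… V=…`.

span = t_max - t_min = 2.9 - 0.53 = 2.370
L(1,0) = 85, L_eff = 1 - 85/255 = 0.666667 (inverted)
t(1,0) = 2.9 - 2.370·0.666667 = 1.320
Σt over all 4·3 pixels = 86991/4250 ≈ 20.4684706
V = pitch²·Σt = 1.84²·86991/4250 = 69.298

t(1,0)=1.320 V=69.298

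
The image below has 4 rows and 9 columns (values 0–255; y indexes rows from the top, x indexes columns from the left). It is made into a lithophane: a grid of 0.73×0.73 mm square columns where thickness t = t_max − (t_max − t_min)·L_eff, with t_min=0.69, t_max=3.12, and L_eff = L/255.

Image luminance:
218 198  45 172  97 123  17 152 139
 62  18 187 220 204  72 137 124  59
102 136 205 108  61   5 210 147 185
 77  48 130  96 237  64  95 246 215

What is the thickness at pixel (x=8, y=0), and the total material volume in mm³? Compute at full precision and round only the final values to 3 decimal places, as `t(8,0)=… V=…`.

t(8,0)=1.795 V=36.440

span = t_max - t_min = 3.12 - 0.69 = 2.430
L(8,0) = 139, L_eff = 139/255 = 0.545098
t(8,0) = 3.12 - 2.430·0.545098 = 1.795
Σt over all 4·9 pixels = 581229/8500 ≈ 68.3798824
V = pitch²·Σt = 0.73²·581229/8500 = 36.440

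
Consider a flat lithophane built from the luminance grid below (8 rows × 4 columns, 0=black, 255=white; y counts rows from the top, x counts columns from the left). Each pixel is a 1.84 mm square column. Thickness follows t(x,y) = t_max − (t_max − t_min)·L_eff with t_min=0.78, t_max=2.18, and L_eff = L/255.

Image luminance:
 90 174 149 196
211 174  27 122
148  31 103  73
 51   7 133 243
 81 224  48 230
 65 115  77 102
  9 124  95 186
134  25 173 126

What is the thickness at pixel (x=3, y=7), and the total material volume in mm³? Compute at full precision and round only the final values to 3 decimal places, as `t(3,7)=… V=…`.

span = t_max - t_min = 2.18 - 0.78 = 1.400
L(3,7) = 126, L_eff = 126/255 = 0.494118
t(3,7) = 2.18 - 1.400·0.494118 = 1.488
Σt over all 8·4 pixels = 62722/1275 ≈ 49.1937255
V = pitch²·Σt = 1.84²·62722/1275 = 166.550

t(3,7)=1.488 V=166.550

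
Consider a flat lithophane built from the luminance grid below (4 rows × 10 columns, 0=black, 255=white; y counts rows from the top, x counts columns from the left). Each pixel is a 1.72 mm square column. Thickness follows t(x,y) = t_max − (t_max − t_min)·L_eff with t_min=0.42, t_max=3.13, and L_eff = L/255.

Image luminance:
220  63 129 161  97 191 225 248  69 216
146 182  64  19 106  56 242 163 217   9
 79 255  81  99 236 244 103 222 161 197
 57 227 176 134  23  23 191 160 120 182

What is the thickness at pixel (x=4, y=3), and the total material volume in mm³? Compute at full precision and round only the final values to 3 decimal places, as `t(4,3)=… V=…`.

span = t_max - t_min = 3.13 - 0.42 = 2.710
L(4,3) = 23, L_eff = 23/255 = 0.090196
t(4,3) = 3.13 - 2.710·0.090196 = 2.886
Σt over all 4·10 pixels = 540899/8500 ≈ 63.6351765
V = pitch²·Σt = 1.72²·540899/8500 = 188.258

t(4,3)=2.886 V=188.258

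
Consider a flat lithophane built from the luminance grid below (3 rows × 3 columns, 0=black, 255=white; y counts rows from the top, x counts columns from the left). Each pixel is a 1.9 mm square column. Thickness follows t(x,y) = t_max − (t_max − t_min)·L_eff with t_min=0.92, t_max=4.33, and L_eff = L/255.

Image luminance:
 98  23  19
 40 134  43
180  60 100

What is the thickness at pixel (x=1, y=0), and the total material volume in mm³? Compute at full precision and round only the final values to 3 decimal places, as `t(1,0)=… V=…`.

span = t_max - t_min = 4.33 - 0.92 = 3.410
L(1,0) = 23, L_eff = 23/255 = 0.090196
t(1,0) = 4.33 - 3.410·0.090196 = 4.022
Σt over all 3·3 pixels = 22237/750 ≈ 29.6493333
V = pitch²·Σt = 1.9²·22237/750 = 107.034

t(1,0)=4.022 V=107.034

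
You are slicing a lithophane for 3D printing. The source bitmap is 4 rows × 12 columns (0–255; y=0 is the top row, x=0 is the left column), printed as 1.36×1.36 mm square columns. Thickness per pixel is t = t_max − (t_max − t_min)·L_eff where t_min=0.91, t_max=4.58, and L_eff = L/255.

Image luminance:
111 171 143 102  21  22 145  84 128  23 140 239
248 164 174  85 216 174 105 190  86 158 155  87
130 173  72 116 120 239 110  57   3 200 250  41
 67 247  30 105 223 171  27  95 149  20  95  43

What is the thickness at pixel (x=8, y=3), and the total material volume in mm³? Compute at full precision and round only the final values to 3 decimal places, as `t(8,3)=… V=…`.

t(8,3)=2.436 V=248.122

span = t_max - t_min = 4.58 - 0.91 = 3.670
L(8,3) = 149, L_eff = 149/255 = 0.584314
t(8,3) = 4.58 - 3.670·0.584314 = 2.436
Σt over all 4·12 pixels = 1710401/12750 ≈ 134.1490980
V = pitch²·Σt = 1.36²·1710401/12750 = 248.122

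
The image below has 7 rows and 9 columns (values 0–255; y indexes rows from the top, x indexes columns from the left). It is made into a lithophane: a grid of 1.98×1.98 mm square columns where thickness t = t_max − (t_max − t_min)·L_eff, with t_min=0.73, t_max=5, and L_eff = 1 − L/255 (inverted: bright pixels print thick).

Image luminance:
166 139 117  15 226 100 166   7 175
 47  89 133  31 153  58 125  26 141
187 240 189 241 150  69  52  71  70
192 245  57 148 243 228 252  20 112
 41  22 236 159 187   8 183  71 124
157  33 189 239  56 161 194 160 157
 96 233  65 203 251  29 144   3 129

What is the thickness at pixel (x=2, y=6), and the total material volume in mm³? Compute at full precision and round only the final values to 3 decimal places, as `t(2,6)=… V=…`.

t(2,6)=1.818 V=719.265

span = t_max - t_min = 5 - 0.73 = 4.270
L(2,6) = 65, L_eff = 1 - 65/255 = 0.745098 (inverted)
t(2,6) = 5 - 4.270·0.745098 = 1.818
Σt over all 7·9 pixels = 935683/5100 ≈ 183.4672549
V = pitch²·Σt = 1.98²·935683/5100 = 719.265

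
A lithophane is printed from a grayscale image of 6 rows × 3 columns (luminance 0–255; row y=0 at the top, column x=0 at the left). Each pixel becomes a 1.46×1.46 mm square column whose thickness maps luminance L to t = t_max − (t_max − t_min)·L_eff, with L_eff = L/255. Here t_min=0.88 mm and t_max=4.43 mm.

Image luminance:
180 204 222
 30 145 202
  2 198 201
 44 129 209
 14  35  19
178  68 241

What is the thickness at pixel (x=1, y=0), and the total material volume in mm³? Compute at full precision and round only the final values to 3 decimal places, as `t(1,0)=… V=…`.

t(1,0)=1.590 V=101.098

span = t_max - t_min = 4.43 - 0.88 = 3.550
L(1,0) = 204, L_eff = 204/255 = 0.800000
t(1,0) = 4.43 - 3.550·0.800000 = 1.590
Σt over all 6·3 pixels = 241883/5100 ≈ 47.4280392
V = pitch²·Σt = 1.46²·241883/5100 = 101.098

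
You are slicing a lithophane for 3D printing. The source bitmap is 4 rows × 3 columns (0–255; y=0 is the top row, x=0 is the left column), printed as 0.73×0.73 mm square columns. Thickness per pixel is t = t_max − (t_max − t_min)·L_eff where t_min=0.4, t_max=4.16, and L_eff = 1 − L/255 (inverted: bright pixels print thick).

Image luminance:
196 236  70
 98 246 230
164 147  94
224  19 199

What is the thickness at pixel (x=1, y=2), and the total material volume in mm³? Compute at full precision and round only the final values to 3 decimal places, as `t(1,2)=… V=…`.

t(1,2)=2.568 V=17.668

span = t_max - t_min = 4.16 - 0.4 = 3.760
L(1,2) = 147, L_eff = 1 - 147/255 = 0.423529 (inverted)
t(1,2) = 4.16 - 3.760·0.423529 = 2.568
Σt over all 4·3 pixels = 70454/2125 ≈ 33.1548235
V = pitch²·Σt = 0.73²·70454/2125 = 17.668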